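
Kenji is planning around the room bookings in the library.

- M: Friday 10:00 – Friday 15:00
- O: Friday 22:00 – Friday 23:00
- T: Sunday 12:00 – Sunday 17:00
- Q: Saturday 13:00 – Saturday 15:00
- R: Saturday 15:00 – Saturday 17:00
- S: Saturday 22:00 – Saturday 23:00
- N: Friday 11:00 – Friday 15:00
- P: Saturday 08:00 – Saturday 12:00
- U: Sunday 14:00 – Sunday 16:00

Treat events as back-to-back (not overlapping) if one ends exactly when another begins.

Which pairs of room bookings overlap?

Sorted by start: M, N, O, P, Q, R, S, T, U.
N starts before M ends → M and N overlap.
O starts after M ends; M is clear from here.
O starts after N ends; N is clear from here.
P starts after O ends; O is clear from here.
Q starts after P ends; P is clear from here.
R starts exactly when Q ends (back-to-back, no overlap); Q is clear from here.
S starts after R ends; R is clear from here.
T starts after S ends; S is clear from here.
U starts before T ends → T and U overlap.

M & N, T & U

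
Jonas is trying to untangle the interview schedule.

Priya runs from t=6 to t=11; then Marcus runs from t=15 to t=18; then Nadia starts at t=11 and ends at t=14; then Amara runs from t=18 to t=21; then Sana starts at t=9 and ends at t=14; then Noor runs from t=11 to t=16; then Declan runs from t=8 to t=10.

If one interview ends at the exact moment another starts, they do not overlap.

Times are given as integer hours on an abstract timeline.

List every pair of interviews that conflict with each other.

Declan & Priya, Declan & Sana, Marcus & Noor, Nadia & Noor, Nadia & Sana, Noor & Sana, Priya & Sana

Sorted by start: Priya, Declan, Sana, Nadia, Noor, Marcus, Amara.
Declan starts before Priya ends → Priya and Declan overlap.
Sana starts before Priya ends → Priya and Sana overlap.
Nadia starts exactly when Priya ends (back-to-back, no overlap); Priya is clear from here.
Sana starts before Declan ends → Declan and Sana overlap.
Nadia starts after Declan ends; Declan is clear from here.
Nadia starts before Sana ends → Sana and Nadia overlap.
Noor starts before Sana ends → Sana and Noor overlap.
Marcus starts after Sana ends; Sana is clear from here.
Noor starts before Nadia ends → Nadia and Noor overlap.
Marcus starts after Nadia ends; Nadia is clear from here.
Marcus starts before Noor ends → Noor and Marcus overlap.
Amara starts after Noor ends.
Amara starts exactly when Marcus ends (back-to-back, no overlap).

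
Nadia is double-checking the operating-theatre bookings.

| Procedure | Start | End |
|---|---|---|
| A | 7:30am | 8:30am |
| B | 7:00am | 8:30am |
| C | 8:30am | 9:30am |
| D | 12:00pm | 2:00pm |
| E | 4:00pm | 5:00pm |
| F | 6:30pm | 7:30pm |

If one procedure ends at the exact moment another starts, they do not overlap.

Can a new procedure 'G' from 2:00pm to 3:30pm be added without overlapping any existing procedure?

B: ends 8:30am at or before G starts 2:00pm → clear.
A: ends 8:30am at or before G starts 2:00pm → clear.
C: ends 9:30am at or before G starts 2:00pm → clear.
D: ends 2:00pm at or before G starts 2:00pm → clear.
E: starts 4:00pm at or after G ends 3:30pm → clear.
F: starts 6:30pm at or after G ends 3:30pm → clear.

Yes — the slot is free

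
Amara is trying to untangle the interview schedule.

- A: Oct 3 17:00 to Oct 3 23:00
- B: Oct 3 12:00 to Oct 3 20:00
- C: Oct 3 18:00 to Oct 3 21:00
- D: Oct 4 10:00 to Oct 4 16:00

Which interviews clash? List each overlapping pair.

A & B, A & C, B & C

Two intervals overlap when each starts before the other ends.
Sorted by start: B, A, C, D.
A starts before B ends → B and A overlap.
C starts before B ends → B and C overlap.
D starts after B ends.
C starts before A ends → A and C overlap.
D starts after A ends.
D starts after C ends.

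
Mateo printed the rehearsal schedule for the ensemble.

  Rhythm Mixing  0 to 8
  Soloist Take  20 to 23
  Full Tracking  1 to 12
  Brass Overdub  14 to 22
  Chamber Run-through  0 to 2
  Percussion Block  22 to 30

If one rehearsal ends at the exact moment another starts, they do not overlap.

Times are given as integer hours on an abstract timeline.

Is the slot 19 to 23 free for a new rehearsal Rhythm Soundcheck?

Chamber Run-through: ends 2 at or before Rhythm Soundcheck starts 19 → clear.
Rhythm Mixing: ends 8 at or before Rhythm Soundcheck starts 19 → clear.
Full Tracking: ends 12 at or before Rhythm Soundcheck starts 19 → clear.
Brass Overdub: starts 14 before Rhythm Soundcheck ends 23, and ends 22 after Rhythm Soundcheck starts 19 → overlap.
Soloist Take: starts 20 before Rhythm Soundcheck ends 23, and ends 23 after Rhythm Soundcheck starts 19 → overlap.
Percussion Block: starts 22 before Rhythm Soundcheck ends 23, and ends 30 after Rhythm Soundcheck starts 19 → overlap.
Rhythm Soundcheck overlaps Percussion Block, Brass Overdub, Soloist Take.

No — it overlaps Brass Overdub, Percussion Block, Soloist Take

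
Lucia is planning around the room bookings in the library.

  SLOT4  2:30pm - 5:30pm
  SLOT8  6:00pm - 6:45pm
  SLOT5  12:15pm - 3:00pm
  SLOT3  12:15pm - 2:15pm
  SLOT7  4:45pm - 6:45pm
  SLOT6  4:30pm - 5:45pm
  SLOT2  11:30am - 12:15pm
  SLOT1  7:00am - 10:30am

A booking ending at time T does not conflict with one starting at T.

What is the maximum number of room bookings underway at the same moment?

Sort all start/end points and keep a running count:
7:00am start SLOT1 → 1
10:30am end SLOT1 → 0
11:30am start SLOT2 → 1
12:15pm end SLOT2 → 0
12:15pm start SLOT3 → 1
12:15pm start SLOT5 → 2
2:15pm end SLOT3 → 1
2:30pm start SLOT4 → 2
3:00pm end SLOT5 → 1
4:30pm start SLOT6 → 2
4:45pm start SLOT7 → 3
5:30pm end SLOT4 → 2
5:45pm end SLOT6 → 1
6:00pm start SLOT8 → 2
6:45pm end SLOT7 → 1
6:45pm end SLOT8 → 0
Peak is 3, at 4:45pm (SLOT4, SLOT6, SLOT7).

3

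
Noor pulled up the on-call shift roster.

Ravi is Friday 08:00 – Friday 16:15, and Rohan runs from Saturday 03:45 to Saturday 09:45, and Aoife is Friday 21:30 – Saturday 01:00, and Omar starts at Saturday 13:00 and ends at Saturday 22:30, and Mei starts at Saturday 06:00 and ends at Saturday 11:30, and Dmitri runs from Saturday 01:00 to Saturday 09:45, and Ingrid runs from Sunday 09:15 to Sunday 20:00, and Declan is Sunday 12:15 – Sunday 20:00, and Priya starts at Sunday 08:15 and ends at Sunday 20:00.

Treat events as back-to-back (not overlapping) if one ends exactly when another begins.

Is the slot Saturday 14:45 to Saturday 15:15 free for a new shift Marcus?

Ravi: ends Friday 16:15 at or before Marcus starts Saturday 14:45 → clear.
Aoife: ends Saturday 01:00 at or before Marcus starts Saturday 14:45 → clear.
Dmitri: ends Saturday 09:45 at or before Marcus starts Saturday 14:45 → clear.
Rohan: ends Saturday 09:45 at or before Marcus starts Saturday 14:45 → clear.
Mei: ends Saturday 11:30 at or before Marcus starts Saturday 14:45 → clear.
Omar: starts Saturday 13:00 before Marcus ends Saturday 15:15, and ends Saturday 22:30 after Marcus starts Saturday 14:45 → overlap.
Priya: starts Sunday 08:15 at or after Marcus ends Saturday 15:15 → clear.
Ingrid: starts Sunday 09:15 at or after Marcus ends Saturday 15:15 → clear.
Declan: starts Sunday 12:15 at or after Marcus ends Saturday 15:15 → clear.
Marcus overlaps Omar.

No — it overlaps Omar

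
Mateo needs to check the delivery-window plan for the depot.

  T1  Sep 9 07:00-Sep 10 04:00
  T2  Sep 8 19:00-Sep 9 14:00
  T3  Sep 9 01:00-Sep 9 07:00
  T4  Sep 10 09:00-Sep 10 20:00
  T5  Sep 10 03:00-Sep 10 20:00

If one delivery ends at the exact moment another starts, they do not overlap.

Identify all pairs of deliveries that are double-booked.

T1 & T2, T1 & T5, T2 & T3, T4 & T5

Two intervals overlap when each starts before the other ends.
Sorted by start: T2, T3, T1, T5, T4.
T3 starts before T2 ends → T2 and T3 overlap.
T1 starts before T2 ends → T2 and T1 overlap.
T5 starts after T2 ends; T2 is clear from here.
T1 starts exactly when T3 ends (back-to-back, no overlap); T3 is clear from here.
T5 starts before T1 ends → T1 and T5 overlap.
T4 starts after T1 ends.
T4 starts before T5 ends → T5 and T4 overlap.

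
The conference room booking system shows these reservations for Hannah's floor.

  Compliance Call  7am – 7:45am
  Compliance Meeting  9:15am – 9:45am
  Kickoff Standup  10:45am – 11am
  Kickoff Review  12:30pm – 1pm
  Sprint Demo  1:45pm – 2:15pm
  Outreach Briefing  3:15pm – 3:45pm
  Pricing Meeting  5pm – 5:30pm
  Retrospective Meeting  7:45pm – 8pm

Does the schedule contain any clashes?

Sorted by start: Compliance Call, Compliance Meeting, Kickoff Standup, Kickoff Review, Sprint Demo, Outreach Briefing, Pricing Meeting, Retrospective Meeting.
Compliance Meeting starts after Compliance Call ends, so nothing later overlaps Compliance Call either.
Kickoff Standup starts after Compliance Meeting ends, so nothing later overlaps Compliance Meeting either.
Kickoff Review starts after Kickoff Standup ends, so nothing later overlaps Kickoff Standup either.
Sprint Demo starts after Kickoff Review ends, so nothing later overlaps Kickoff Review either.
Outreach Briefing starts after Sprint Demo ends, so nothing later overlaps Sprint Demo either.
Pricing Meeting starts after Outreach Briefing ends, so nothing later overlaps Outreach Briefing either.
Retrospective Meeting starts after Pricing Meeting ends.
Every pair is clear; the schedule has no overlaps.

No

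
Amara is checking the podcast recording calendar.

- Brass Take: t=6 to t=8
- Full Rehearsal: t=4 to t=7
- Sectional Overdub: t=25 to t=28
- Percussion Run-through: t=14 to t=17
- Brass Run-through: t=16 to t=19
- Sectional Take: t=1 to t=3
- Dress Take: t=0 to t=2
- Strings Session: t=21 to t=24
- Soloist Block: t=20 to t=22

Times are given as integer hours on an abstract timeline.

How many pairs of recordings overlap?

Check each pair: they overlap iff neither finishes before the other starts.
Sorted by start: Dress Take, Sectional Take, Full Rehearsal, Brass Take, Percussion Run-through, Brass Run-through, Soloist Block, Strings Session, Sectional Overdub.
Sectional Take starts before Dress Take ends → Dress Take and Sectional Take overlap.
Full Rehearsal starts after Dress Take ends, so Dress Take has no further overlaps.
Full Rehearsal starts after Sectional Take ends, so Sectional Take has no further overlaps.
Brass Take starts before Full Rehearsal ends → Full Rehearsal and Brass Take overlap.
Percussion Run-through starts after Full Rehearsal ends, so Full Rehearsal has no further overlaps.
Percussion Run-through starts after Brass Take ends, so Brass Take has no further overlaps.
Brass Run-through starts before Percussion Run-through ends → Percussion Run-through and Brass Run-through overlap.
Soloist Block starts after Percussion Run-through ends, so Percussion Run-through has no further overlaps.
Soloist Block starts after Brass Run-through ends, so Brass Run-through has no further overlaps.
Strings Session starts before Soloist Block ends → Soloist Block and Strings Session overlap.
Sectional Overdub starts after Soloist Block ends.
Sectional Overdub starts after Strings Session ends.
Overlapping pairs: Brass Run-through & Percussion Run-through, Brass Take & Full Rehearsal, Dress Take & Sectional Take, Soloist Block & Strings Session — 4 in total.

4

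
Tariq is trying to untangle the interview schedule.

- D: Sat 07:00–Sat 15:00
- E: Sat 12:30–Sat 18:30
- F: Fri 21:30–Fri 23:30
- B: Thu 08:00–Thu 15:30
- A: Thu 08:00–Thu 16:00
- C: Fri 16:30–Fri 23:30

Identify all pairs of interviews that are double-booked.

Sorted by start: A, B, C, F, D, E.
B starts before A ends → A and B overlap.
C starts after A ends — done with A.
C starts after B ends — done with B.
F starts before C ends → C and F overlap.
D starts after C ends — done with C.
D starts after F ends — done with F.
E starts before D ends → D and E overlap.

A & B, C & F, D & E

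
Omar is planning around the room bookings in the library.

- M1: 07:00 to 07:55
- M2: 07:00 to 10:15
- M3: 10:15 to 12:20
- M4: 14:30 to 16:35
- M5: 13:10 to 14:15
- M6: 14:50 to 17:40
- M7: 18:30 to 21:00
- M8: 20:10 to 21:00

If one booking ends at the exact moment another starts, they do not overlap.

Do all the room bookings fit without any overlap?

Sorted by start: M1, M2, M3, M5, M4, M6, M7, M8.
M2 starts before M1 ends → M1 and M2 overlap.
That's a conflict, so the schedule is not conflict-free.

No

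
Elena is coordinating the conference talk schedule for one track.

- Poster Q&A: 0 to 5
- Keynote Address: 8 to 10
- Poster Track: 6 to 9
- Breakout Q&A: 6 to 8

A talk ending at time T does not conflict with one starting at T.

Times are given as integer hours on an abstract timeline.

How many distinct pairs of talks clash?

Sorted by start: Poster Q&A, Breakout Q&A, Poster Track, Keynote Address.
Breakout Q&A starts after Poster Q&A ends, so Poster Q&A has no further overlaps.
Poster Track starts before Breakout Q&A ends → Breakout Q&A and Poster Track overlap.
Keynote Address starts exactly when Breakout Q&A ends (back-to-back, no overlap).
Keynote Address starts before Poster Track ends → Poster Track and Keynote Address overlap.
Overlapping pairs: Breakout Q&A & Poster Track, Keynote Address & Poster Track — 2 in total.

2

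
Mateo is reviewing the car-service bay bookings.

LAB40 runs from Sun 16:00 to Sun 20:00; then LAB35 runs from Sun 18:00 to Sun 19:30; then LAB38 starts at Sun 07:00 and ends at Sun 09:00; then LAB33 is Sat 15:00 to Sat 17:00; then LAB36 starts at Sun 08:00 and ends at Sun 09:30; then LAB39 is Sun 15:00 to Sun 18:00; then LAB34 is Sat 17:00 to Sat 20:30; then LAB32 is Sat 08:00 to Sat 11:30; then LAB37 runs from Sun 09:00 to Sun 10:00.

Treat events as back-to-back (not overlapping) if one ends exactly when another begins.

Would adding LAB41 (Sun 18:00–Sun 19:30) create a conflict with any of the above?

LAB32: ends Sat 11:30 at or before LAB41 starts Sun 18:00 → clear.
LAB33: ends Sat 17:00 at or before LAB41 starts Sun 18:00 → clear.
LAB34: ends Sat 20:30 at or before LAB41 starts Sun 18:00 → clear.
LAB38: ends Sun 09:00 at or before LAB41 starts Sun 18:00 → clear.
LAB36: ends Sun 09:30 at or before LAB41 starts Sun 18:00 → clear.
LAB37: ends Sun 10:00 at or before LAB41 starts Sun 18:00 → clear.
LAB39: ends Sun 18:00 at or before LAB41 starts Sun 18:00 → clear.
LAB40: starts Sun 16:00 before LAB41 ends Sun 19:30, and ends Sun 20:00 after LAB41 starts Sun 18:00 → overlap.
LAB35: starts Sun 18:00 before LAB41 ends Sun 19:30, and ends Sun 19:30 after LAB41 starts Sun 18:00 → overlap.
LAB41 overlaps LAB35, LAB40.

Yes — it overlaps LAB35, LAB40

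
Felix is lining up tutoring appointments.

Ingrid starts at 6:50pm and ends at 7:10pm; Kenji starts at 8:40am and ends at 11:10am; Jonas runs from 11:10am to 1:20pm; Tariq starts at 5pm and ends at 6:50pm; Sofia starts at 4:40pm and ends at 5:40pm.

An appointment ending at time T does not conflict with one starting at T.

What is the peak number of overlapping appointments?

2

Sort all start/end points and keep a running count:
8:40am start Kenji → 1
11:10am end Kenji → 0
11:10am start Jonas → 1
1:20pm end Jonas → 0
4:40pm start Sofia → 1
5pm start Tariq → 2
5:40pm end Sofia → 1
6:50pm end Tariq → 0
6:50pm start Ingrid → 1
7:10pm end Ingrid → 0
Peak is 2, at 5pm (Sofia, Tariq).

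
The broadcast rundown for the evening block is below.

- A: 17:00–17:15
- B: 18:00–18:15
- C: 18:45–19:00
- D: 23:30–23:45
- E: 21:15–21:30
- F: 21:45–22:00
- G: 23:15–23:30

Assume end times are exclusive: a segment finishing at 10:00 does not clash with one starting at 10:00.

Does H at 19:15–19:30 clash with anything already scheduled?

A: ends 17:15 at or before H starts 19:15 → clear.
B: ends 18:15 at or before H starts 19:15 → clear.
C: ends 19:00 at or before H starts 19:15 → clear.
E: starts 21:15 at or after H ends 19:30 → clear.
F: starts 21:45 at or after H ends 19:30 → clear.
G: starts 23:15 at or after H ends 19:30 → clear.
D: starts 23:30 at or after H ends 19:30 → clear.

No — it doesn't clash with anything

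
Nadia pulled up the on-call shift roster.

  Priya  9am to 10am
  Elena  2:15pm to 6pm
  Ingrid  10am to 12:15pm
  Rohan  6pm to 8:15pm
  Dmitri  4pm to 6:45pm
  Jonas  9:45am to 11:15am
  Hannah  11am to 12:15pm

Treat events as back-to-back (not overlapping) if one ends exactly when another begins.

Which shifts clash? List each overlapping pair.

Sorted by start: Priya, Jonas, Ingrid, Hannah, Elena, Dmitri, Rohan.
Jonas starts before Priya ends → Priya and Jonas overlap.
Ingrid starts exactly when Priya ends (back-to-back, no overlap) — done with Priya.
Ingrid starts before Jonas ends → Jonas and Ingrid overlap.
Hannah starts before Jonas ends → Jonas and Hannah overlap.
Elena starts after Jonas ends — done with Jonas.
Hannah starts before Ingrid ends → Ingrid and Hannah overlap.
Elena starts after Ingrid ends — done with Ingrid.
Elena starts after Hannah ends — done with Hannah.
Dmitri starts before Elena ends → Elena and Dmitri overlap.
Rohan starts exactly when Elena ends (back-to-back, no overlap).
Rohan starts before Dmitri ends → Dmitri and Rohan overlap.

Dmitri & Elena, Dmitri & Rohan, Hannah & Ingrid, Hannah & Jonas, Ingrid & Jonas, Jonas & Priya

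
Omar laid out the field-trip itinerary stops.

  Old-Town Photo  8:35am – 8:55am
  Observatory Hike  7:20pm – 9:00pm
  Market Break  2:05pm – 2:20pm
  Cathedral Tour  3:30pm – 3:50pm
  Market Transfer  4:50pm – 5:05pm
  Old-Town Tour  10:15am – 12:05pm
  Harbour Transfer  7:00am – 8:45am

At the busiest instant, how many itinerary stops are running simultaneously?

2

Sweep the timeline, counting +1 at each start and −1 at each end (ends before starts at a tie):
7:00am start Harbour Transfer → 1
8:35am start Old-Town Photo → 2
8:45am end Harbour Transfer → 1
8:55am end Old-Town Photo → 0
10:15am start Old-Town Tour → 1
12:05pm end Old-Town Tour → 0
2:05pm start Market Break → 1
2:20pm end Market Break → 0
3:30pm start Cathedral Tour → 1
3:50pm end Cathedral Tour → 0
4:50pm start Market Transfer → 1
5:05pm end Market Transfer → 0
7:20pm start Observatory Hike → 1
9:00pm end Observatory Hike → 0
Peak is 2, at 8:35am (Harbour Transfer, Old-Town Photo).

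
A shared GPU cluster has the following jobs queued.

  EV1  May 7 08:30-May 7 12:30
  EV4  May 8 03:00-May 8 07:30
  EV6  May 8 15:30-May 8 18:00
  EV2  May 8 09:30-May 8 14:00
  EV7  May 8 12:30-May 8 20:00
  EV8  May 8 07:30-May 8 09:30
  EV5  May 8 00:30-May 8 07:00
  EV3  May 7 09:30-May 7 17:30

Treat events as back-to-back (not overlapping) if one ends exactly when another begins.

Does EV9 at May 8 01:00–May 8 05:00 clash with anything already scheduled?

EV1: ends May 7 12:30 at or before EV9 starts May 8 01:00 → clear.
EV3: ends May 7 17:30 at or before EV9 starts May 8 01:00 → clear.
EV5: starts May 8 00:30 before EV9 ends May 8 05:00, and ends May 8 07:00 after EV9 starts May 8 01:00 → overlap.
EV4: starts May 8 03:00 before EV9 ends May 8 05:00, and ends May 8 07:30 after EV9 starts May 8 01:00 → overlap.
EV8: starts May 8 07:30 at or after EV9 ends May 8 05:00 → clear.
EV2: starts May 8 09:30 at or after EV9 ends May 8 05:00 → clear.
EV7: starts May 8 12:30 at or after EV9 ends May 8 05:00 → clear.
EV6: starts May 8 15:30 at or after EV9 ends May 8 05:00 → clear.
EV9 overlaps EV4, EV5.

Yes — it overlaps EV4, EV5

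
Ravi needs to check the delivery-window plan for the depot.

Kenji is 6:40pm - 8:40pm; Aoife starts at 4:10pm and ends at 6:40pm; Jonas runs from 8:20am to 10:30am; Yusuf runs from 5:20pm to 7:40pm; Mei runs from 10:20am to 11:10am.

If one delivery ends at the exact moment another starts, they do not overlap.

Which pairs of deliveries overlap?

Sorted by start: Jonas, Mei, Aoife, Yusuf, Kenji.
Mei starts before Jonas ends → Jonas and Mei overlap.
Aoife starts after Jonas ends — done with Jonas.
Aoife starts after Mei ends — done with Mei.
Yusuf starts before Aoife ends → Aoife and Yusuf overlap.
Kenji starts exactly when Aoife ends (back-to-back, no overlap).
Kenji starts before Yusuf ends → Yusuf and Kenji overlap.

Aoife & Yusuf, Jonas & Mei, Kenji & Yusuf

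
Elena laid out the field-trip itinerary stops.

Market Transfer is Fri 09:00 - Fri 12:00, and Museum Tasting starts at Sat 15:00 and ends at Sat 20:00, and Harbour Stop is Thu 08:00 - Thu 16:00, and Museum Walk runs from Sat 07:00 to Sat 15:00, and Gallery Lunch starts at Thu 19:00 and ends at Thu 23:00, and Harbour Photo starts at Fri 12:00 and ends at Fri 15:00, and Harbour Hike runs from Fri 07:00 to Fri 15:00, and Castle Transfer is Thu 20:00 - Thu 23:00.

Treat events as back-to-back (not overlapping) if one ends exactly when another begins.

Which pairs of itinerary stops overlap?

Castle Transfer & Gallery Lunch, Harbour Hike & Harbour Photo, Harbour Hike & Market Transfer

Sorted by start: Harbour Stop, Gallery Lunch, Castle Transfer, Harbour Hike, Market Transfer, Harbour Photo, Museum Walk, Museum Tasting.
Gallery Lunch starts after Harbour Stop ends, so nothing later overlaps Harbour Stop either.
Castle Transfer starts before Gallery Lunch ends → Gallery Lunch and Castle Transfer overlap.
Harbour Hike starts after Gallery Lunch ends, so nothing later overlaps Gallery Lunch either.
Harbour Hike starts after Castle Transfer ends, so nothing later overlaps Castle Transfer either.
Market Transfer starts before Harbour Hike ends → Harbour Hike and Market Transfer overlap.
Harbour Photo starts before Harbour Hike ends → Harbour Hike and Harbour Photo overlap.
Museum Walk starts after Harbour Hike ends, so nothing later overlaps Harbour Hike either.
Harbour Photo starts exactly when Market Transfer ends (back-to-back, no overlap), so nothing later overlaps Market Transfer either.
Museum Walk starts after Harbour Photo ends, so nothing later overlaps Harbour Photo either.
Museum Tasting starts exactly when Museum Walk ends (back-to-back, no overlap).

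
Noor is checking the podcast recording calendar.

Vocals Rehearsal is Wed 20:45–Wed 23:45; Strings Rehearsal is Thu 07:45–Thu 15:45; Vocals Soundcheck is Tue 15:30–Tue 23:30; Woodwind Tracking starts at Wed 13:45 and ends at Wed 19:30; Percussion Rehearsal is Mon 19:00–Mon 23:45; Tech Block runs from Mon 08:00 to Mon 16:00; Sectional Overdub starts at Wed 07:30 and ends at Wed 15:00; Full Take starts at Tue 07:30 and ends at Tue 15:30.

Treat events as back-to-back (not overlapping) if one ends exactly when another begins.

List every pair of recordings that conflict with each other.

Sorted by start: Tech Block, Percussion Rehearsal, Full Take, Vocals Soundcheck, Sectional Overdub, Woodwind Tracking, Vocals Rehearsal, Strings Rehearsal.
Percussion Rehearsal starts after Tech Block ends, so nothing later overlaps Tech Block either.
Full Take starts after Percussion Rehearsal ends, so nothing later overlaps Percussion Rehearsal either.
Vocals Soundcheck starts exactly when Full Take ends (back-to-back, no overlap), so nothing later overlaps Full Take either.
Sectional Overdub starts after Vocals Soundcheck ends, so nothing later overlaps Vocals Soundcheck either.
Woodwind Tracking starts before Sectional Overdub ends → Sectional Overdub and Woodwind Tracking overlap.
Vocals Rehearsal starts after Sectional Overdub ends, so nothing later overlaps Sectional Overdub either.
Vocals Rehearsal starts after Woodwind Tracking ends, so nothing later overlaps Woodwind Tracking either.
Strings Rehearsal starts after Vocals Rehearsal ends.

Sectional Overdub & Woodwind Tracking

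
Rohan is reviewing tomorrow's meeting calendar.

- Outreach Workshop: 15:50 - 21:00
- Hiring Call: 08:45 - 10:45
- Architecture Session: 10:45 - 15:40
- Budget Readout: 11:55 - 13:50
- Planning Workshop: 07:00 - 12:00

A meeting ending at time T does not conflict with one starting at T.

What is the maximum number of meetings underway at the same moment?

3

Walk through starts and ends in time order (an end at T is processed before a start at T):
07:00 start Planning Workshop → 1
08:45 start Hiring Call → 2
10:45 end Hiring Call → 1
10:45 start Architecture Session → 2
11:55 start Budget Readout → 3
12:00 end Planning Workshop → 2
13:50 end Budget Readout → 1
15:40 end Architecture Session → 0
15:50 start Outreach Workshop → 1
21:00 end Outreach Workshop → 0
Peak is 3, at 11:55 (Architecture Session, Budget Readout, Planning Workshop).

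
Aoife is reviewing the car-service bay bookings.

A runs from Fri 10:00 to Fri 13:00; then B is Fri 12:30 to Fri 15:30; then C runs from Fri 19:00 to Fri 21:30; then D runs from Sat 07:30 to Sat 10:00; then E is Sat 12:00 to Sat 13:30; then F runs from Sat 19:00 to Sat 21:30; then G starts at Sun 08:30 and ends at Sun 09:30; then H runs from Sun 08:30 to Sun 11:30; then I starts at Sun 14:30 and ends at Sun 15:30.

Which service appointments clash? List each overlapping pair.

A & B, G & H

Sorted by start: A, B, C, D, E, F, G, H, I.
B starts before A ends → A and B overlap.
C starts after A ends, so nothing later overlaps A either.
C starts after B ends, so nothing later overlaps B either.
D starts after C ends, so nothing later overlaps C either.
E starts after D ends, so nothing later overlaps D either.
F starts after E ends, so nothing later overlaps E either.
G starts after F ends, so nothing later overlaps F either.
H starts before G ends → G and H overlap.
I starts after G ends.
I starts after H ends.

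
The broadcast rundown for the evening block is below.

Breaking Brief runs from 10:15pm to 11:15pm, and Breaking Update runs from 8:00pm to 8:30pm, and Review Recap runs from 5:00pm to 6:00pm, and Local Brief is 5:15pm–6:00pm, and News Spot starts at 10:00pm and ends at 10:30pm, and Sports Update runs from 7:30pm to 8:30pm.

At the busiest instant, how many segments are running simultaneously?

Walk through starts and ends in time order (an end at T is processed before a start at T):
5:00pm start Review Recap → 1
5:15pm start Local Brief → 2
6:00pm end Local Brief → 1
6:00pm end Review Recap → 0
7:30pm start Sports Update → 1
8:00pm start Breaking Update → 2
8:30pm end Breaking Update → 1
8:30pm end Sports Update → 0
10:00pm start News Spot → 1
10:15pm start Breaking Brief → 2
10:30pm end News Spot → 1
11:15pm end Breaking Brief → 0
Peak is 2, at 5:15pm (Local Brief, Review Recap).

2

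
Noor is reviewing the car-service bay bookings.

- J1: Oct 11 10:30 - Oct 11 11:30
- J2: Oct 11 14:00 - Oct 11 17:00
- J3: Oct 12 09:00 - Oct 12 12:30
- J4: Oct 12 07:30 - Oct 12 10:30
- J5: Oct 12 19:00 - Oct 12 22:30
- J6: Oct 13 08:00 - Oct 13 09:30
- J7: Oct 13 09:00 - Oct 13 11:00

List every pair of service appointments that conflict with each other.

Check each pair: they overlap iff neither finishes before the other starts.
Sorted by start: J1, J2, J4, J3, J5, J6, J7.
J2 starts after J1 ends, so nothing later overlaps J1 either.
J4 starts after J2 ends, so nothing later overlaps J2 either.
J3 starts before J4 ends → J4 and J3 overlap.
J5 starts after J4 ends, so nothing later overlaps J4 either.
J5 starts after J3 ends, so nothing later overlaps J3 either.
J6 starts after J5 ends, so nothing later overlaps J5 either.
J7 starts before J6 ends → J6 and J7 overlap.

J3 & J4, J6 & J7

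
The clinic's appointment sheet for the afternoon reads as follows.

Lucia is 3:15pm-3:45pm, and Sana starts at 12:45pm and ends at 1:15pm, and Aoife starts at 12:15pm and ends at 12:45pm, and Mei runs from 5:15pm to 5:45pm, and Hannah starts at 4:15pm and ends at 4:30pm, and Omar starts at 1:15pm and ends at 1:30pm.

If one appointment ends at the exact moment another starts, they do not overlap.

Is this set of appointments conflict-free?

Sorted by start: Aoife, Sana, Omar, Lucia, Hannah, Mei.
Sana starts exactly when Aoife ends (back-to-back, no overlap), so nothing later overlaps Aoife either.
Omar starts exactly when Sana ends (back-to-back, no overlap), so nothing later overlaps Sana either.
Lucia starts after Omar ends, so nothing later overlaps Omar either.
Hannah starts after Lucia ends, so nothing later overlaps Lucia either.
Mei starts after Hannah ends.
Every pair is clear; the schedule has no overlaps.

Yes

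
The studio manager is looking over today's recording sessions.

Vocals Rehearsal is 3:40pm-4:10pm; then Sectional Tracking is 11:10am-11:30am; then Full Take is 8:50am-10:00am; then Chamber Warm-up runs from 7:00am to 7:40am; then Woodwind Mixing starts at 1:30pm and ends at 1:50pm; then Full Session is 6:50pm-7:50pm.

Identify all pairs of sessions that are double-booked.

Sorted by start: Chamber Warm-up, Full Take, Sectional Tracking, Woodwind Mixing, Vocals Rehearsal, Full Session.
Full Take starts after Chamber Warm-up ends, so Chamber Warm-up has no further overlaps.
Sectional Tracking starts after Full Take ends, so Full Take has no further overlaps.
Woodwind Mixing starts after Sectional Tracking ends, so Sectional Tracking has no further overlaps.
Vocals Rehearsal starts after Woodwind Mixing ends, so Woodwind Mixing has no further overlaps.
Full Session starts after Vocals Rehearsal ends.

no conflicts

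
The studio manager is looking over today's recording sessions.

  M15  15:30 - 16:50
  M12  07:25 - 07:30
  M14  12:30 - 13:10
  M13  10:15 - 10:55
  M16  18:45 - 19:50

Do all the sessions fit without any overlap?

Check each pair: they overlap iff neither finishes before the other starts.
Sorted by start: M12, M13, M14, M15, M16.
M13 starts after M12 ends, so M12 has no further overlaps.
M14 starts after M13 ends, so M13 has no further overlaps.
M15 starts after M14 ends, so M14 has no further overlaps.
M16 starts after M15 ends.
Every pair is clear; the schedule has no overlaps.

Yes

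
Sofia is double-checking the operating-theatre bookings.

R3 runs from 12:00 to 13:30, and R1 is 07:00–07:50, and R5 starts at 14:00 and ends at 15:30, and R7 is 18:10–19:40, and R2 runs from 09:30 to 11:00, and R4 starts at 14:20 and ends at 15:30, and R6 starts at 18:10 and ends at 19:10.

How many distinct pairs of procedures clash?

2

Sorted by start: R1, R2, R3, R5, R4, R6, R7.
R2 starts after R1 ends, so nothing later overlaps R1 either.
R3 starts after R2 ends, so nothing later overlaps R2 either.
R5 starts after R3 ends, so nothing later overlaps R3 either.
R4 starts before R5 ends → R5 and R4 overlap.
R6 starts after R5 ends, so nothing later overlaps R5 either.
R6 starts after R4 ends, so nothing later overlaps R4 either.
R7 starts before R6 ends → R6 and R7 overlap.
Overlapping pairs: R4 & R5, R6 & R7 — 2 in total.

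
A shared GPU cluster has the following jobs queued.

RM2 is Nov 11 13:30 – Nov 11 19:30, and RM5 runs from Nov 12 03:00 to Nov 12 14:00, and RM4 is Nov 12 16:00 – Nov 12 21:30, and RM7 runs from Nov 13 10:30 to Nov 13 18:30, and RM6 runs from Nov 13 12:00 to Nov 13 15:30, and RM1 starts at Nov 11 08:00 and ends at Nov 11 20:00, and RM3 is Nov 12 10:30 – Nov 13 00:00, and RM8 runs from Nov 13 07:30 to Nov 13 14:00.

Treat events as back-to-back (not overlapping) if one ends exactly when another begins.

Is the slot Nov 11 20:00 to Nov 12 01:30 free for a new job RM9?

Yes — the slot is free

RM1: ends Nov 11 20:00 at or before RM9 starts Nov 11 20:00 → clear.
RM2: ends Nov 11 19:30 at or before RM9 starts Nov 11 20:00 → clear.
RM5: starts Nov 12 03:00 at or after RM9 ends Nov 12 01:30 → clear.
RM3: starts Nov 12 10:30 at or after RM9 ends Nov 12 01:30 → clear.
RM4: starts Nov 12 16:00 at or after RM9 ends Nov 12 01:30 → clear.
RM8: starts Nov 13 07:30 at or after RM9 ends Nov 12 01:30 → clear.
RM7: starts Nov 13 10:30 at or after RM9 ends Nov 12 01:30 → clear.
RM6: starts Nov 13 12:00 at or after RM9 ends Nov 12 01:30 → clear.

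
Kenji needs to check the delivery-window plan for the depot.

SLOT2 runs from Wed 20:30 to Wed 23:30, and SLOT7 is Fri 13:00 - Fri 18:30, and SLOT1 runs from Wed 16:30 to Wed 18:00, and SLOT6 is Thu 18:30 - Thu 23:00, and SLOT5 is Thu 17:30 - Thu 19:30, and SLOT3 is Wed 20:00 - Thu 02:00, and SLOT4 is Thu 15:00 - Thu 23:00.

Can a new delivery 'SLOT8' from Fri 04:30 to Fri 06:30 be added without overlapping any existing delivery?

Yes — the slot is free

SLOT1: ends Wed 18:00 at or before SLOT8 starts Fri 04:30 → clear.
SLOT3: ends Thu 02:00 at or before SLOT8 starts Fri 04:30 → clear.
SLOT2: ends Wed 23:30 at or before SLOT8 starts Fri 04:30 → clear.
SLOT4: ends Thu 23:00 at or before SLOT8 starts Fri 04:30 → clear.
SLOT5: ends Thu 19:30 at or before SLOT8 starts Fri 04:30 → clear.
SLOT6: ends Thu 23:00 at or before SLOT8 starts Fri 04:30 → clear.
SLOT7: starts Fri 13:00 at or after SLOT8 ends Fri 06:30 → clear.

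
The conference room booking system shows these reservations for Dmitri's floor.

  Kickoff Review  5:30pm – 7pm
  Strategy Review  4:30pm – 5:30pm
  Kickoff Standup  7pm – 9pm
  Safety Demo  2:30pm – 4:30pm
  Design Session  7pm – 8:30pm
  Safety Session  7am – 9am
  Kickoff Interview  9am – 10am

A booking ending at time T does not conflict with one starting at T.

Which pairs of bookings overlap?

Sorted by start: Safety Session, Kickoff Interview, Safety Demo, Strategy Review, Kickoff Review, Design Session, Kickoff Standup.
Kickoff Interview starts exactly when Safety Session ends (back-to-back, no overlap), so Safety Session has no further overlaps.
Safety Demo starts after Kickoff Interview ends, so Kickoff Interview has no further overlaps.
Strategy Review starts exactly when Safety Demo ends (back-to-back, no overlap), so Safety Demo has no further overlaps.
Kickoff Review starts exactly when Strategy Review ends (back-to-back, no overlap), so Strategy Review has no further overlaps.
Design Session starts exactly when Kickoff Review ends (back-to-back, no overlap), so Kickoff Review has no further overlaps.
Kickoff Standup starts before Design Session ends → Design Session and Kickoff Standup overlap.

Design Session & Kickoff Standup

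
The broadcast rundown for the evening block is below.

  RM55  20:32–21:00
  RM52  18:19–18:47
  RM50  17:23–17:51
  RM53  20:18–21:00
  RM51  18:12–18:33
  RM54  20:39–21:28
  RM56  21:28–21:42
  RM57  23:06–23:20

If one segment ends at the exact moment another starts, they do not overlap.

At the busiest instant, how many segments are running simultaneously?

Sort all start/end points and keep a running count:
17:23 start RM50 → 1
17:51 end RM50 → 0
18:12 start RM51 → 1
18:19 start RM52 → 2
18:33 end RM51 → 1
18:47 end RM52 → 0
20:18 start RM53 → 1
20:32 start RM55 → 2
20:39 start RM54 → 3
21:00 end RM53 → 2
21:00 end RM55 → 1
21:28 end RM54 → 0
21:28 start RM56 → 1
21:42 end RM56 → 0
23:06 start RM57 → 1
23:20 end RM57 → 0
Peak is 3, at 20:39 (RM53, RM54, RM55).

3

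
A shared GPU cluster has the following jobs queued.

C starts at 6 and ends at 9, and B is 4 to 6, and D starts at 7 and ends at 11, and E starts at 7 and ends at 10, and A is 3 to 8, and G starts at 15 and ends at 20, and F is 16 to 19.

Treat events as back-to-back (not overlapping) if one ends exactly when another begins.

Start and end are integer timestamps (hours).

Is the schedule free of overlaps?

No

Sorted by start: A, B, C, D, E, G, F.
B starts before A ends → A and B overlap.
That's a conflict, so the schedule is not conflict-free.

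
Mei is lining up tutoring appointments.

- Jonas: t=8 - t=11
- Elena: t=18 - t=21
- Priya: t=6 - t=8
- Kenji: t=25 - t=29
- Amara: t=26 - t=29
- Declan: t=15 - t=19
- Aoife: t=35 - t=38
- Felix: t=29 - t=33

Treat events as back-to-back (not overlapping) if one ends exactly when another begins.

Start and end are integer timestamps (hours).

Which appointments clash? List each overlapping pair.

Two intervals overlap when each starts before the other ends.
Sorted by start: Priya, Jonas, Declan, Elena, Kenji, Amara, Felix, Aoife.
Jonas starts exactly when Priya ends (back-to-back, no overlap), so nothing later overlaps Priya either.
Declan starts after Jonas ends, so nothing later overlaps Jonas either.
Elena starts before Declan ends → Declan and Elena overlap.
Kenji starts after Declan ends, so nothing later overlaps Declan either.
Kenji starts after Elena ends, so nothing later overlaps Elena either.
Amara starts before Kenji ends → Kenji and Amara overlap.
Felix starts exactly when Kenji ends (back-to-back, no overlap), so nothing later overlaps Kenji either.
Felix starts exactly when Amara ends (back-to-back, no overlap), so nothing later overlaps Amara either.
Aoife starts after Felix ends.

Amara & Kenji, Declan & Elena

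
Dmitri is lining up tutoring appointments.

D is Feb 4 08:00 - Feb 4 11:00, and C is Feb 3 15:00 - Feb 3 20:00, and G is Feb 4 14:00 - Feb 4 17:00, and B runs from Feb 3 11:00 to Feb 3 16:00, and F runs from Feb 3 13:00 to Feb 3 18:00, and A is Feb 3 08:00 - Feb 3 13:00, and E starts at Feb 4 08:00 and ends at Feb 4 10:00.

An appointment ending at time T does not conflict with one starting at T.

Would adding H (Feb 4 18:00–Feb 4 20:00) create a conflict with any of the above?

No — it doesn't clash with anything

A: ends Feb 3 13:00 at or before H starts Feb 4 18:00 → clear.
B: ends Feb 3 16:00 at or before H starts Feb 4 18:00 → clear.
F: ends Feb 3 18:00 at or before H starts Feb 4 18:00 → clear.
C: ends Feb 3 20:00 at or before H starts Feb 4 18:00 → clear.
D: ends Feb 4 11:00 at or before H starts Feb 4 18:00 → clear.
E: ends Feb 4 10:00 at or before H starts Feb 4 18:00 → clear.
G: ends Feb 4 17:00 at or before H starts Feb 4 18:00 → clear.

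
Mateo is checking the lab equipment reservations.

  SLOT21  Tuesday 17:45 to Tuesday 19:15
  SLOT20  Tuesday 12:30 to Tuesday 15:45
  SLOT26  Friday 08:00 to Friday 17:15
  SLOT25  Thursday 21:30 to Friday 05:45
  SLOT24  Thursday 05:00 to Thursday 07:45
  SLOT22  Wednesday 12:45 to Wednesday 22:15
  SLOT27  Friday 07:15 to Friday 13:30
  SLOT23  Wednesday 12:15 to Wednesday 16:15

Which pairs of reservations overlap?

Check each pair: they overlap iff neither finishes before the other starts.
Sorted by start: SLOT20, SLOT21, SLOT23, SLOT22, SLOT24, SLOT25, SLOT27, SLOT26.
SLOT21 starts after SLOT20 ends, so SLOT20 has no further overlaps.
SLOT23 starts after SLOT21 ends, so SLOT21 has no further overlaps.
SLOT22 starts before SLOT23 ends → SLOT23 and SLOT22 overlap.
SLOT24 starts after SLOT23 ends, so SLOT23 has no further overlaps.
SLOT24 starts after SLOT22 ends, so SLOT22 has no further overlaps.
SLOT25 starts after SLOT24 ends, so SLOT24 has no further overlaps.
SLOT27 starts after SLOT25 ends, so SLOT25 has no further overlaps.
SLOT26 starts before SLOT27 ends → SLOT27 and SLOT26 overlap.

SLOT22 & SLOT23, SLOT26 & SLOT27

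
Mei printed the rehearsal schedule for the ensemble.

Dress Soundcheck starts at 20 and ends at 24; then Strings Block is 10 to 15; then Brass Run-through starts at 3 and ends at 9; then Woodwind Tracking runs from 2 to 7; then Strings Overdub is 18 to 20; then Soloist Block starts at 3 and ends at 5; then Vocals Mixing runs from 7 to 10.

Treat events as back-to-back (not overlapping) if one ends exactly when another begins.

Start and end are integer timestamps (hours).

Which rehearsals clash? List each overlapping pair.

Brass Run-through & Soloist Block, Brass Run-through & Vocals Mixing, Brass Run-through & Woodwind Tracking, Soloist Block & Woodwind Tracking

Sorted by start: Woodwind Tracking, Soloist Block, Brass Run-through, Vocals Mixing, Strings Block, Strings Overdub, Dress Soundcheck.
Soloist Block starts before Woodwind Tracking ends → Woodwind Tracking and Soloist Block overlap.
Brass Run-through starts before Woodwind Tracking ends → Woodwind Tracking and Brass Run-through overlap.
Vocals Mixing starts exactly when Woodwind Tracking ends (back-to-back, no overlap), so Woodwind Tracking has no further overlaps.
Brass Run-through starts before Soloist Block ends → Soloist Block and Brass Run-through overlap.
Vocals Mixing starts after Soloist Block ends, so Soloist Block has no further overlaps.
Vocals Mixing starts before Brass Run-through ends → Brass Run-through and Vocals Mixing overlap.
Strings Block starts after Brass Run-through ends, so Brass Run-through has no further overlaps.
Strings Block starts exactly when Vocals Mixing ends (back-to-back, no overlap), so Vocals Mixing has no further overlaps.
Strings Overdub starts after Strings Block ends, so Strings Block has no further overlaps.
Dress Soundcheck starts exactly when Strings Overdub ends (back-to-back, no overlap).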